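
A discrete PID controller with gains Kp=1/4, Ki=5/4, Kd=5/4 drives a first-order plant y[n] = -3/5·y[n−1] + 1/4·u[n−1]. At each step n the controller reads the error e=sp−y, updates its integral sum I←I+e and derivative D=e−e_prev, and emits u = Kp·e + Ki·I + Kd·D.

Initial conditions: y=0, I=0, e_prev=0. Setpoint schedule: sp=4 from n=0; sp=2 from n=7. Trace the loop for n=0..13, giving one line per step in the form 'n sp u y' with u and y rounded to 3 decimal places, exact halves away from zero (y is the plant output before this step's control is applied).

0 4 11.000 0.000
1 4 3.438 2.750
2 4 18.174 -0.791
3 4 3.763 5.018
4 4 29.243 -2.070
5 4 -1.242 8.553
6 4 44.832 -5.442
7 2 -21.126 14.473
8 2 68.883 -13.965
9 2 -55.514 25.600
10 2 115.248 -29.238
11 2 -122.134 46.355
12 2 204.844 -58.346
13 2 -248.155 86.219

(exact arithmetic carried between steps; '≈' marks a value shown rounded to 6 d.p. or computed from one; I and e_prev carry over from the previous line; the table rounds u and y to 3 d.p., halves away from zero)
n=0: y=0, sp=4, e=sp−y=4; I=4, D=e−e_prev=4; u=1/4·4+5/4·4+5/4·4=11; next y=-3/5·0+1/4·11=2.75
n=1: y=2.75, sp=4, e=sp−y=1.25; I=5.25, D=e−e_prev=-2.75; u=1/4·1.25+5/4·5.25+5/4·(-2.75)=3.4375; next y=-3/5·2.75+1/4·3.4375=-0.790625
n=2: y=-0.790625, sp=4, e=sp−y=4.790625; I=10.040625, D=e−e_prev=3.540625; u=1/4·4.790625+5/4·10.040625+5/4·3.540625≈18.174219; next y=-3/5·(-0.790625)+1/4·18.174219≈5.017930
n=3: y≈5.017930, sp=4, e=sp−y≈-1.017930; I≈9.022695, D=e−e_prev≈-5.808555; u=1/4·(-1.017930)+5/4·9.022695+5/4·(-5.808555)≈3.763193; next y=-3/5·5.017930+1/4·3.763193≈-2.069959
n=4: y≈-2.069959, sp=4, e=sp−y≈6.069959; I≈15.092655, D=e−e_prev≈7.087889; u=1/4·6.069959+5/4·15.092655+5/4·7.087889≈29.243170; next y=-3/5·(-2.069959)+1/4·29.243170≈8.552768
n=5: y≈8.552768, sp=4, e=sp−y≈-4.552768; I≈10.539887, D=e−e_prev≈-10.622728; u=1/4·(-4.552768)+5/4·10.539887+5/4·(-10.622728)≈-1.241743; next y=-3/5·8.552768+1/4·(-1.241743)≈-5.442097
n=6: y≈-5.442097, sp=4, e=sp−y≈9.442097; I≈19.981983, D=e−e_prev≈13.994865; u=1/4·9.442097+5/4·19.981983+5/4·13.994865≈44.831584; next y=-3/5·(-5.442097)+1/4·44.831584≈14.473154
n=7: y≈14.473154, sp=2, e=sp−y≈-12.473154; I≈7.508829, D=e−e_prev≈-21.915251; u=1/4·(-12.473154)+5/4·7.508829+5/4·(-21.915251)≈-21.126315; next y=-3/5·14.473154+1/4·(-21.126315)≈-13.965471
n=8: y≈-13.965471, sp=2, e=sp−y≈15.965471; I≈23.474301, D=e−e_prev≈28.438625; u=1/4·15.965471+5/4·23.474301+5/4·28.438625≈68.882525; next y=-3/5·(-13.965471)+1/4·68.882525≈25.599914
n=9: y≈25.599914, sp=2, e=sp−y≈-23.599914; I≈-0.125614, D=e−e_prev≈-39.565385; u=1/4·(-23.599914)+5/4·(-0.125614)+5/4·(-39.565385)≈-55.513727; next y=-3/5·25.599914+1/4·(-55.513727)≈-29.238380
n=10: y≈-29.238380, sp=2, e=sp−y≈31.238380; I≈31.112767, D=e−e_prev≈54.838294; u=1/4·31.238380+5/4·31.112767+5/4·54.838294≈115.248422; next y=-3/5·(-29.238380)+1/4·115.248422≈46.355134
n=11: y≈46.355134, sp=2, e=sp−y≈-44.355134; I≈-13.242367, D=e−e_prev≈-75.593514; u=1/4·(-44.355134)+5/4·(-13.242367)+5/4·(-75.593514)≈-122.133634; next y=-3/5·46.355134+1/4·(-122.133634)≈-58.346489
n=12: y≈-58.346489, sp=2, e=sp−y≈60.346489; I≈47.104122, D=e−e_prev≈104.701622; u=1/4·60.346489+5/4·47.104122+5/4·104.701622≈204.843802; next y=-3/5·(-58.346489)+1/4·204.843802≈86.218844
n=13: y≈86.218844, sp=2, e=sp−y≈-84.218844; I≈-37.114722, D=e−e_prev≈-144.565333; u=1/4·(-84.218844)+5/4·(-37.114722)+5/4·(-144.565333)≈-248.154779; next y=-3/5·86.218844+1/4·(-248.154779)≈-113.770001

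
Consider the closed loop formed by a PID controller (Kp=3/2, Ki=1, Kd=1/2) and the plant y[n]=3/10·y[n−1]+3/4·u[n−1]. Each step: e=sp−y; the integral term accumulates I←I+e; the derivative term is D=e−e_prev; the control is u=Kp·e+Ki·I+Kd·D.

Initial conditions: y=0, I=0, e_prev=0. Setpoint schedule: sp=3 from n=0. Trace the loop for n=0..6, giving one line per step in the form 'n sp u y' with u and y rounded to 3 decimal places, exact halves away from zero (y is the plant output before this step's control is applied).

0 3 9.000 0.000
1 3 -9.750 6.750
2 3 25.988 -5.288
3 3 -41.319 17.904
4 3 85.940 -25.618
5 3 -154.366 56.770
6 3 299.598 -98.744

(exact arithmetic carried between steps; '≈' marks a value shown rounded to 6 d.p. or computed from one; I and e_prev carry over from the previous line; the table rounds u and y to 3 d.p., halves away from zero)
n=0: y=0, sp=3, e=sp−y=3; I=3, D=e−e_prev=3; u=3/2·3+1·3+1/2·3=9; next y=3/10·0+3/4·9=6.75
n=1: y=6.75, sp=3, e=sp−y=-3.75; I=-0.75, D=e−e_prev=-6.75; u=3/2·(-3.75)+1·(-0.75)+1/2·(-6.75)=-9.75; next y=3/10·6.75+3/4·(-9.75)=-5.2875
n=2: y=-5.2875, sp=3, e=sp−y=8.2875; I=7.5375, D=e−e_prev=12.0375; u=3/2·8.2875+1·7.5375+1/2·12.0375=25.9875; next y=3/10·(-5.2875)+3/4·25.9875=17.904375
n=3: y=17.904375, sp=3, e=sp−y=-14.904375; I=-7.366875, D=e−e_prev=-23.191875; u=3/2·(-14.904375)+1·(-7.366875)+1/2·(-23.191875)=-41.319375; next y=3/10·17.904375+3/4·(-41.319375)≈-25.618219
n=4: y≈-25.618219, sp=3, e=sp−y≈28.618219; I≈21.251344, D=e−e_prev≈43.522594; u=3/2·28.618219+1·21.251344+1/2·43.522594≈85.939969; next y=3/10·(-25.618219)+3/4·85.939969≈56.769511
n=5: y≈56.769511, sp=3, e=sp−y≈-53.769511; I≈-32.518167, D=e−e_prev≈-82.387730; u=3/2·(-53.769511)+1·(-32.518167)+1/2·(-82.387730)≈-154.366298; next y=3/10·56.769511+3/4·(-154.366298)≈-98.743871
n=6: y≈-98.743871, sp=3, e=sp−y≈101.743871; I≈69.225703, D=e−e_prev≈155.513381; u=3/2·101.743871+1·69.225703+1/2·155.513381≈299.598200; next y=3/10·(-98.743871)+3/4·299.598200≈195.075489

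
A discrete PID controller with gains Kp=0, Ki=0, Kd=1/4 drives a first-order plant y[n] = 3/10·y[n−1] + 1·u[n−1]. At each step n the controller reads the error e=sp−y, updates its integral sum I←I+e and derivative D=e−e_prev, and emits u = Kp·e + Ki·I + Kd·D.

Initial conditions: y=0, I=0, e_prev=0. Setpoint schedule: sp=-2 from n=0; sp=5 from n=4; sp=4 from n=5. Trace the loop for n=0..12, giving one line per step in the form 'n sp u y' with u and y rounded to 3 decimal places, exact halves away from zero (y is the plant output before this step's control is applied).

0 -2 -0.500 0.000
1 -2 0.125 -0.500
2 -2 -0.119 -0.025
3 -2 0.025 -0.126
4 5 1.722 -0.013
5 4 -0.683 1.718
6 4 0.471 -0.167
7 4 -0.147 0.421
8 4 0.110 -0.021
9 4 -0.031 0.104
10 4 0.026 0.000
11 4 -0.007 0.026
12 4 0.006 0.001

(exact arithmetic carried between steps; '≈' marks a value shown rounded to 6 d.p. or computed from one; I and e_prev carry over from the previous line; the table rounds u and y to 3 d.p., halves away from zero)
n=0: y=0, sp=-2, e=sp−y=-2; I=-2, D=e−e_prev=-2; u=0·(-2)+0·(-2)+1/4·(-2)=-0.5; next y=3/10·0+1·(-0.5)=-0.5
n=1: y=-0.5, sp=-2, e=sp−y=-1.5; I=-3.5, D=e−e_prev=0.5; u=0·(-1.5)+0·(-3.5)+1/4·0.5=0.125; next y=3/10·(-0.5)+1·0.125=-0.025
n=2: y=-0.025, sp=-2, e=sp−y=-1.975; I=-5.475, D=e−e_prev=-0.475; u=0·(-1.975)+0·(-5.475)+1/4·(-0.475)=-0.11875; next y=3/10·(-0.025)+1·(-0.11875)=-0.12625
n=3: y=-0.12625, sp=-2, e=sp−y=-1.87375; I=-7.34875, D=e−e_prev=0.10125; u=0·(-1.87375)+0·(-7.34875)+1/4·0.10125≈0.025313; next y=3/10·(-0.12625)+1·0.025313≈-0.012563
n=4: y≈-0.012563, sp=5, e=sp−y≈5.012563; I≈-2.336188, D=e−e_prev≈6.886313; u=0·5.012563+0·(-2.336188)+1/4·6.886313≈1.721578; next y=3/10·(-0.012563)+1·1.721578≈1.717809
n=5: y≈1.717809, sp=4, e=sp−y≈2.282191; I≈-0.053997, D=e−e_prev≈-2.730372; u=0·2.282191+0·(-0.053997)+1/4·(-2.730372)≈-0.682593; next y=3/10·1.717809+1·(-0.682593)≈-0.167250
n=6: y≈-0.167250, sp=4, e=sp−y≈4.167250; I≈4.113253, D=e−e_prev≈1.885060; u=0·4.167250+0·4.113253+1/4·1.885060≈0.471265; next y=3/10·(-0.167250)+1·0.471265≈0.421090
n=7: y≈0.421090, sp=4, e=sp−y≈3.578910; I≈7.692163, D=e−e_prev≈-0.588340; u=0·3.578910+0·7.692163+1/4·(-0.588340)≈-0.147085; next y=3/10·0.421090+1·(-0.147085)≈-0.020758
n=8: y≈-0.020758, sp=4, e=sp−y≈4.020758; I≈11.712921, D=e−e_prev≈0.441848; u=0·4.020758+0·11.712921+1/4·0.441848≈0.110462; next y=3/10·(-0.020758)+1·0.110462≈0.104235
n=9: y≈0.104235, sp=4, e=sp−y≈3.895765; I≈15.608687, D=e−e_prev≈-0.124993; u=0·3.895765+0·15.608687+1/4·(-0.124993)≈-0.031248; next y=3/10·0.104235+1·(-0.031248)≈0.000022
n=10: y≈0.000022, sp=4, e=sp−y≈3.999978; I≈19.608665, D=e−e_prev≈0.104212; u=0·3.999978+0·19.608665+1/4·0.104212≈0.026053; next y=3/10·0.000022+1·0.026053≈0.026060
n=11: y≈0.026060, sp=4, e=sp−y≈3.973940; I≈23.582605, D=e−e_prev≈-0.026038; u=0·3.973940+0·23.582605+1/4·(-0.026038)≈-0.006509; next y=3/10·0.026060+1·(-0.006509)≈0.001309
n=12: y≈0.001309, sp=4, e=sp−y≈3.998691; I≈27.581296, D=e−e_prev≈0.024751; u=0·3.998691+0·27.581296+1/4·0.024751≈0.006188; next y=3/10·0.001309+1·0.006188≈0.006580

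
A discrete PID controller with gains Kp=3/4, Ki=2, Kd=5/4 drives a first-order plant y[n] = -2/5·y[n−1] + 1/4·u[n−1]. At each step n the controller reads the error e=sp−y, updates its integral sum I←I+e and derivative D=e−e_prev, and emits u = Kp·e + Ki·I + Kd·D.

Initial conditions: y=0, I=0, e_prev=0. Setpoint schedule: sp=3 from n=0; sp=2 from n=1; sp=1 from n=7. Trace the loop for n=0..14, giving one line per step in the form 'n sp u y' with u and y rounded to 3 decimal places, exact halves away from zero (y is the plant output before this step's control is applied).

0 3 12.000 0.000
1 2 -1.750 3.000
2 2 19.800 -1.638
3 2 -7.692 5.605
4 2 33.231 -4.165
5 2 -23.206 9.974
6 2 57.579 -9.791
7 1 -59.954 18.311
8 1 104.298 -22.313
9 1 -129.107 35.000
10 1 199.640 -46.277
11 1 -266.191 68.421
12 1 391.686 -93.916
13 1 -539.019 135.488
14 1 776.511 -188.950

(exact arithmetic carried between steps; '≈' marks a value shown rounded to 6 d.p. or computed from one; I and e_prev carry over from the previous line; the table rounds u and y to 3 d.p., halves away from zero)
n=0: y=0, sp=3, e=sp−y=3; I=3, D=e−e_prev=3; u=3/4·3+2·3+5/4·3=12; next y=-2/5·0+1/4·12=3
n=1: y=3, sp=2, e=sp−y=-1; I=2, D=e−e_prev=-4; u=3/4·(-1)+2·2+5/4·(-4)=-1.75; next y=-2/5·3+1/4·(-1.75)=-1.6375
n=2: y=-1.6375, sp=2, e=sp−y=3.6375; I=5.6375, D=e−e_prev=4.6375; u=3/4·3.6375+2·5.6375+5/4·4.6375=19.8; next y=-2/5·(-1.6375)+1/4·19.8=5.605
n=3: y=5.605, sp=2, e=sp−y=-3.605; I=2.0325, D=e−e_prev=-7.2425; u=3/4·(-3.605)+2·2.0325+5/4·(-7.2425)=-7.691875; next y=-2/5·5.605+1/4·(-7.691875)≈-4.164969
n=4: y≈-4.164969, sp=2, e=sp−y≈6.164969; I≈8.197469, D=e−e_prev≈9.769969; u=3/4·6.164969+2·8.197469+5/4·9.769969≈33.231125; next y=-2/5·(-4.164969)+1/4·33.231125≈9.973769
n=5: y≈9.973769, sp=2, e=sp−y≈-7.973769; I≈0.2237, D=e−e_prev≈-14.138738; u=3/4·(-7.973769)+2·0.2237+5/4·(-14.138738)≈-23.206348; next y=-2/5·9.973769+1/4·(-23.206348)≈-9.791095
n=6: y≈-9.791095, sp=2, e=sp−y≈11.791095; I≈12.014795, D=e−e_prev≈19.764863; u=3/4·11.791095+2·12.014795+5/4·19.764863≈57.578989; next y=-2/5·(-9.791095)+1/4·57.578989≈18.311185
n=7: y≈18.311185, sp=1, e=sp−y≈-17.311185; I≈-5.296391, D=e−e_prev≈-29.102280; u=3/4·(-17.311185)+2·(-5.296391)+5/4·(-29.102280)≈-59.954020; next y=-2/5·18.311185+1/4·(-59.954020)≈-22.312979
n=8: y≈-22.312979, sp=1, e=sp−y≈23.312979; I≈18.016588, D=e−e_prev≈40.624164; u=3/4·23.312979+2·18.016588+5/4·40.624164≈104.298116; next y=-2/5·(-22.312979)+1/4·104.298116≈34.999721
n=9: y≈34.999721, sp=1, e=sp−y≈-33.999721; I≈-15.983132, D=e−e_prev≈-57.312700; u=3/4·(-33.999721)+2·(-15.983132)+5/4·(-57.312700)≈-129.106930; next y=-2/5·34.999721+1/4·(-129.106930)≈-46.276621
n=10: y≈-46.276621, sp=1, e=sp−y≈47.276621; I≈31.293488, D=e−e_prev≈81.276341; u=3/4·47.276621+2·31.293488+5/4·81.276341≈199.639869; next y=-2/5·(-46.276621)+1/4·199.639869≈68.420616
n=11: y≈68.420616, sp=1, e=sp−y≈-67.420616; I≈-36.127127, D=e−e_prev≈-114.697236; u=3/4·(-67.420616)+2·(-36.127127)+5/4·(-114.697236)≈-266.191261; next y=-2/5·68.420616+1/4·(-266.191261)≈-93.916062
n=12: y≈-93.916062, sp=1, e=sp−y≈94.916062; I≈58.788934, D=e−e_prev≈162.336677; u=3/4·94.916062+2·58.788934+5/4·162.336677≈391.685762; next y=-2/5·(-93.916062)+1/4·391.685762≈135.487865
n=13: y≈135.487865, sp=1, e=sp−y≈-134.487865; I≈-75.698931, D=e−e_prev≈-229.403927; u=3/4·(-134.487865)+2·(-75.698931)+5/4·(-229.403927)≈-539.018668; next y=-2/5·135.487865+1/4·(-539.018668)≈-188.949813
n=14: y≈-188.949813, sp=1, e=sp−y≈189.949813; I≈114.250882, D=e−e_prev≈324.437678; u=3/4·189.949813+2·114.250882+5/4·324.437678≈776.511222; next y=-2/5·(-188.949813)+1/4·776.511222≈269.707731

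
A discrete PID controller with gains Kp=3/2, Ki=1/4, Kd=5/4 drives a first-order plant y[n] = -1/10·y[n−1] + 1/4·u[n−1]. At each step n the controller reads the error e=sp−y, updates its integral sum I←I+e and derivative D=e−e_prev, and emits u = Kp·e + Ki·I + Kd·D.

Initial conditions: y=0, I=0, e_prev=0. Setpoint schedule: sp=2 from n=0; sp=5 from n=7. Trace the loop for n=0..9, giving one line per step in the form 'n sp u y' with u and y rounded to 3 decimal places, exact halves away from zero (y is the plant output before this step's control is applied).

(exact arithmetic carried between steps; '≈' marks a value shown rounded to 6 d.p. or computed from one; I and e_prev carry over from the previous line; the table rounds u and y to 3 d.p., halves away from zero)
n=0: y=0, sp=2, e=sp−y=2; I=2, D=e−e_prev=2; u=3/2·2+1/4·2+5/4·2=6; next y=-1/10·0+1/4·6=1.5
n=1: y=1.5, sp=2, e=sp−y=0.5; I=2.5, D=e−e_prev=-1.5; u=3/2·0.5+1/4·2.5+5/4·(-1.5)=-0.5; next y=-1/10·1.5+1/4·(-0.5)=-0.275
n=2: y=-0.275, sp=2, e=sp−y=2.275; I=4.775, D=e−e_prev=1.775; u=3/2·2.275+1/4·4.775+5/4·1.775=6.825; next y=-1/10·(-0.275)+1/4·6.825=1.73375
n=3: y=1.73375, sp=2, e=sp−y=0.26625; I=5.04125, D=e−e_prev=-2.00875; u=3/2·0.26625+1/4·5.04125+5/4·(-2.00875)=-0.85125; next y=-1/10·1.73375+1/4·(-0.85125)≈-0.386188
n=4: y≈-0.386188, sp=2, e=sp−y≈2.386188; I≈7.427438, D=e−e_prev≈2.119938; u=3/2·2.386188+1/4·7.427438+5/4·2.119938≈8.086063; next y=-1/10·(-0.386188)+1/4·8.086063≈2.060134
n=5: y≈2.060134, sp=2, e=sp−y≈-0.060134; I≈7.367303, D=e−e_prev≈-2.446322; u=3/2·(-0.060134)+1/4·7.367303+5/4·(-2.446322)≈-1.306278; next y=-1/10·2.060134+1/4·(-1.306278)≈-0.532583
n=6: y≈-0.532583, sp=2, e=sp−y≈2.532583; I≈9.899886, D=e−e_prev≈2.592717; u=3/2·2.532583+1/4·9.899886+5/4·2.592717≈9.514743; next y=-1/10·(-0.532583)+1/4·9.514743≈2.431944
n=7: y≈2.431944, sp=5, e=sp−y≈2.568056; I≈12.467942, D=e−e_prev≈0.035473; u=3/2·2.568056+1/4·12.467942+5/4·0.035473≈7.013411; next y=-1/10·2.431944+1/4·7.013411≈1.510158
n=8: y≈1.510158, sp=5, e=sp−y≈3.489842; I≈15.957784, D=e−e_prev≈0.921786; u=3/2·3.489842+1/4·15.957784+5/4·0.921786≈10.376440; next y=-1/10·1.510158+1/4·10.376440≈2.443094
n=9: y≈2.443094, sp=5, e=sp−y≈2.556906; I≈18.514690, D=e−e_prev≈-0.932936; u=3/2·2.556906+1/4·18.514690+5/4·(-0.932936)≈7.297861; next y=-1/10·2.443094+1/4·7.297861≈1.580156

0 2 6.000 0.000
1 2 -0.500 1.500
2 2 6.825 -0.275
3 2 -0.851 1.734
4 2 8.086 -0.386
5 2 -1.306 2.060
6 2 9.515 -0.533
7 5 7.013 2.432
8 5 10.376 1.510
9 5 7.298 2.443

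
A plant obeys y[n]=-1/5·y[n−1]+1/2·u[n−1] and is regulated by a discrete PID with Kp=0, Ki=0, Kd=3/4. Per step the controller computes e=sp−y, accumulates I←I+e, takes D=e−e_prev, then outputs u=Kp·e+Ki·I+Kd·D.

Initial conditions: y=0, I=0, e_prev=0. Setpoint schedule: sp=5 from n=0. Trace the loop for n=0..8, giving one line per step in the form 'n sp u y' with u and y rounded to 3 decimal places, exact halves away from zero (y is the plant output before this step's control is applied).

0 5 3.750 0.000
1 5 -1.406 1.875
2 5 2.215 -1.078
3 5 -1.801 1.323
4 5 1.866 -1.165
5 5 -1.748 1.166
6 5 1.705 -1.107
7 5 -1.636 1.074
8 5 1.580 -1.033

(exact arithmetic carried between steps; '≈' marks a value shown rounded to 6 d.p. or computed from one; I and e_prev carry over from the previous line; the table rounds u and y to 3 d.p., halves away from zero)
n=0: y=0, sp=5, e=sp−y=5; I=5, D=e−e_prev=5; u=0·5+0·5+3/4·5=3.75; next y=-1/5·0+1/2·3.75=1.875
n=1: y=1.875, sp=5, e=sp−y=3.125; I=8.125, D=e−e_prev=-1.875; u=0·3.125+0·8.125+3/4·(-1.875)=-1.40625; next y=-1/5·1.875+1/2·(-1.40625)=-1.078125
n=2: y=-1.078125, sp=5, e=sp−y=6.078125; I=14.203125, D=e−e_prev=2.953125; u=0·6.078125+0·14.203125+3/4·2.953125≈2.214844; next y=-1/5·(-1.078125)+1/2·2.214844≈1.323047
n=3: y≈1.323047, sp=5, e=sp−y≈3.676953; I≈17.880078, D=e−e_prev≈-2.401172; u=0·3.676953+0·17.880078+3/4·(-2.401172)≈-1.800879; next y=-1/5·1.323047+1/2·(-1.800879)≈-1.165049
n=4: y≈-1.165049, sp=5, e=sp−y≈6.165049; I≈24.045127, D=e−e_prev≈2.488096; u=0·6.165049+0·24.045127+3/4·2.488096≈1.866072; next y=-1/5·(-1.165049)+1/2·1.866072≈1.166046
n=5: y≈1.166046, sp=5, e=sp−y≈3.833954; I≈27.879081, D=e−e_prev≈-2.331094; u=0·3.833954+0·27.879081+3/4·(-2.331094)≈-1.748321; next y=-1/5·1.166046+1/2·(-1.748321)≈-1.107370
n=6: y≈-1.107370, sp=5, e=sp−y≈6.107370; I≈33.986451, D=e−e_prev≈2.273415; u=0·6.107370+0·33.986451+3/4·2.273415≈1.705061; next y=-1/5·(-1.107370)+1/2·1.705061≈1.074005
n=7: y≈1.074005, sp=5, e=sp−y≈3.925995; I≈37.912446, D=e−e_prev≈-2.181374; u=0·3.925995+0·37.912446+3/4·(-2.181374)≈-1.636031; next y=-1/5·1.074005+1/2·(-1.636031)≈-1.032816
n=8: y≈-1.032816, sp=5, e=sp−y≈6.032816; I≈43.945262, D=e−e_prev≈2.106821; u=0·6.032816+0·43.945262+3/4·2.106821≈1.580116; next y=-1/5·(-1.032816)+1/2·1.580116≈0.996621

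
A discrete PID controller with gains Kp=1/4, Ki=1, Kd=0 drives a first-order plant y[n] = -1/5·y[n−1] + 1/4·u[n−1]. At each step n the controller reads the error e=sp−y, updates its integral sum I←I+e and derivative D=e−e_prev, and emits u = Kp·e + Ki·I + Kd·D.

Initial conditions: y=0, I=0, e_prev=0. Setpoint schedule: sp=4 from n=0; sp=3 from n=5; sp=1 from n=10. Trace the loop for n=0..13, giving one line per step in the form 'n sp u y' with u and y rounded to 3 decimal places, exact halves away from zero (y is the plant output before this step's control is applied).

(exact arithmetic carried between steps; '≈' marks a value shown rounded to 6 d.p. or computed from one; I and e_prev carry over from the previous line; the table rounds u and y to 3 d.p., halves away from zero)
n=0: y=0, sp=4, e=sp−y=4; I=4, D=e−e_prev=4; u=1/4·4+1·4+0·4=5; next y=-1/5·0+1/4·5=1.25
n=1: y=1.25, sp=4, e=sp−y=2.75; I=6.75, D=e−e_prev=-1.25; u=1/4·2.75+1·6.75+0·(-1.25)=7.4375; next y=-1/5·1.25+1/4·7.4375=1.609375
n=2: y=1.609375, sp=4, e=sp−y=2.390625; I=9.140625, D=e−e_prev=-0.359375; u=1/4·2.390625+1·9.140625+0·(-0.359375)≈9.738281; next y=-1/5·1.609375+1/4·9.738281≈2.112695
n=3: y≈2.112695, sp=4, e=sp−y≈1.887305; I≈11.027930, D=e−e_prev≈-0.503320; u=1/4·1.887305+1·11.027930+0·(-0.503320)≈11.499756; next y=-1/5·2.112695+1/4·11.499756≈2.452400
n=4: y≈2.452400, sp=4, e=sp−y≈1.547600; I≈12.575530, D=e−e_prev≈-0.339705; u=1/4·1.547600+1·12.575530+0·(-0.339705)≈12.962430; next y=-1/5·2.452400+1/4·12.962430≈2.750127
n=5: y≈2.750127, sp=3, e=sp−y≈0.249873; I≈12.825402, D=e−e_prev≈-1.297728; u=1/4·0.249873+1·12.825402+0·(-1.297728)≈12.887870; next y=-1/5·2.750127+1/4·12.887870≈2.671942
n=6: y≈2.671942, sp=3, e=sp−y≈0.328058; I≈13.153460, D=e−e_prev≈0.078185; u=1/4·0.328058+1·13.153460+0·0.078185≈13.235475; next y=-1/5·2.671942+1/4·13.235475≈2.774480
n=7: y≈2.774480, sp=3, e=sp−y≈0.225520; I≈13.378980, D=e−e_prev≈-0.102538; u=1/4·0.225520+1·13.378980+0·(-0.102538)≈13.435360; next y=-1/5·2.774480+1/4·13.435360≈2.803944
n=8: y≈2.803944, sp=3, e=sp−y≈0.196056; I≈13.575036, D=e−e_prev≈-0.029464; u=1/4·0.196056+1·13.575036+0·(-0.029464)≈13.624050; next y=-1/5·2.803944+1/4·13.624050≈2.845224
n=9: y≈2.845224, sp=3, e=sp−y≈0.154776; I≈13.729812, D=e−e_prev≈-0.041280; u=1/4·0.154776+1·13.729812+0·(-0.041280)≈13.768506; next y=-1/5·2.845224+1/4·13.768506≈2.873082
n=10: y≈2.873082, sp=1, e=sp−y≈-1.873082; I≈11.856730, D=e−e_prev≈-2.027858; u=1/4·(-1.873082)+1·11.856730+0·(-2.027858)≈11.388460; next y=-1/5·2.873082+1/4·11.388460≈2.272499
n=11: y≈2.272499, sp=1, e=sp−y≈-1.272499; I≈10.584232, D=e−e_prev≈0.600583; u=1/4·(-1.272499)+1·10.584232+0·0.600583≈10.266107; next y=-1/5·2.272499+1/4·10.266107≈2.112027
n=12: y≈2.112027, sp=1, e=sp−y≈-1.112027; I≈9.472205, D=e−e_prev≈0.160472; u=1/4·(-1.112027)+1·9.472205+0·0.160472≈9.194198; next y=-1/5·2.112027+1/4·9.194198≈1.876144
n=13: y≈1.876144, sp=1, e=sp−y≈-0.876144; I≈8.596061, D=e−e_prev≈0.235883; u=1/4·(-0.876144)+1·8.596061+0·0.235883≈8.377025; next y=-1/5·1.876144+1/4·8.377025≈1.719027

0 4 5.000 0.000
1 4 7.438 1.250
2 4 9.738 1.609
3 4 11.500 2.113
4 4 12.962 2.452
5 3 12.888 2.750
6 3 13.235 2.672
7 3 13.435 2.774
8 3 13.624 2.804
9 3 13.769 2.845
10 1 11.388 2.873
11 1 10.266 2.272
12 1 9.194 2.112
13 1 8.377 1.876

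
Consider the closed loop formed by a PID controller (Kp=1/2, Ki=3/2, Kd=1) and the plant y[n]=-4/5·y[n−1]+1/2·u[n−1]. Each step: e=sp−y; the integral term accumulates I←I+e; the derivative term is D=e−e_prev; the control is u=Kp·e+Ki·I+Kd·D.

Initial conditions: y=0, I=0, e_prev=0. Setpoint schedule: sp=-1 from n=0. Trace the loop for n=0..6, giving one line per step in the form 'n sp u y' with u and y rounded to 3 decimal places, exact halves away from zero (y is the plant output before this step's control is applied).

0 -1 -3.000 0.000
1 -1 1.000 -1.500
2 -1 -9.350 1.700
3 -1 13.005 -6.035
4 -1 -39.274 11.331
5 -1 79.691 -28.701
6 -1 -193.313 62.807

(exact arithmetic carried between steps; '≈' marks a value shown rounded to 6 d.p. or computed from one; I and e_prev carry over from the previous line; the table rounds u and y to 3 d.p., halves away from zero)
n=0: y=0, sp=-1, e=sp−y=-1; I=-1, D=e−e_prev=-1; u=1/2·(-1)+3/2·(-1)+1·(-1)=-3; next y=-4/5·0+1/2·(-3)=-1.5
n=1: y=-1.5, sp=-1, e=sp−y=0.5; I=-0.5, D=e−e_prev=1.5; u=1/2·0.5+3/2·(-0.5)+1·1.5=1; next y=-4/5·(-1.5)+1/2·1=1.7
n=2: y=1.7, sp=-1, e=sp−y=-2.7; I=-3.2, D=e−e_prev=-3.2; u=1/2·(-2.7)+3/2·(-3.2)+1·(-3.2)=-9.35; next y=-4/5·1.7+1/2·(-9.35)=-6.035
n=3: y=-6.035, sp=-1, e=sp−y=5.035; I=1.835, D=e−e_prev=7.735; u=1/2·5.035+3/2·1.835+1·7.735=13.005; next y=-4/5·(-6.035)+1/2·13.005=11.3305
n=4: y=11.3305, sp=-1, e=sp−y=-12.3305; I=-10.4955, D=e−e_prev=-17.3655; u=1/2·(-12.3305)+3/2·(-10.4955)+1·(-17.3655)=-39.274; next y=-4/5·11.3305+1/2·(-39.274)=-28.7014
n=5: y=-28.7014, sp=-1, e=sp−y=27.7014; I=17.2059, D=e−e_prev=40.0319; u=1/2·27.7014+3/2·17.2059+1·40.0319=79.69145; next y=-4/5·(-28.7014)+1/2·79.69145=62.806845
n=6: y=62.806845, sp=-1, e=sp−y=-63.806845; I=-46.600945, D=e−e_prev=-91.508245; u=1/2·(-63.806845)+3/2·(-46.600945)+1·(-91.508245)=-193.313085; next y=-4/5·62.806845+1/2·(-193.313085)≈-146.902019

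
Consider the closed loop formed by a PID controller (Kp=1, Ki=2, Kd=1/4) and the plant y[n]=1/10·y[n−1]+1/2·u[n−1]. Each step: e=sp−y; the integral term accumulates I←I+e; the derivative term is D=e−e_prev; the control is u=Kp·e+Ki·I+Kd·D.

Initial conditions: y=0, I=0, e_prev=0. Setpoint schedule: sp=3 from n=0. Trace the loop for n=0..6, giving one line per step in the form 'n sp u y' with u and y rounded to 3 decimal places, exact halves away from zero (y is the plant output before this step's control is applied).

0 3 9.750 0.000
1 3 -0.844 4.875
2 3 12.255 0.066
3 3 -2.801 6.134
4 3 14.942 -0.787
5 3 -5.797 7.392
6 3 18.506 -2.159

(exact arithmetic carried between steps; '≈' marks a value shown rounded to 6 d.p. or computed from one; I and e_prev carry over from the previous line; the table rounds u and y to 3 d.p., halves away from zero)
n=0: y=0, sp=3, e=sp−y=3; I=3, D=e−e_prev=3; u=1·3+2·3+1/4·3=9.75; next y=1/10·0+1/2·9.75=4.875
n=1: y=4.875, sp=3, e=sp−y=-1.875; I=1.125, D=e−e_prev=-4.875; u=1·(-1.875)+2·1.125+1/4·(-4.875)=-0.84375; next y=1/10·4.875+1/2·(-0.84375)=0.065625
n=2: y=0.065625, sp=3, e=sp−y=2.934375; I=4.059375, D=e−e_prev=4.809375; u=1·2.934375+2·4.059375+1/4·4.809375≈12.255469; next y=1/10·0.065625+1/2·12.255469≈6.134297
n=3: y≈6.134297, sp=3, e=sp−y≈-3.134297; I≈0.925078, D=e−e_prev≈-6.068672; u=1·(-3.134297)+2·0.925078+1/4·(-6.068672)≈-2.801309; next y=1/10·6.134297+1/2·(-2.801309)≈-0.787225
n=4: y≈-0.787225, sp=3, e=sp−y≈3.787225; I≈4.712303, D=e−e_prev≈6.921521; u=1·3.787225+2·4.712303+1/4·6.921521≈14.942210; next y=1/10·(-0.787225)+1/2·14.942210≈7.392383
n=5: y≈7.392383, sp=3, e=sp−y≈-4.392383; I≈0.319920, D=e−e_prev≈-8.179607; u=1·(-4.392383)+2·0.319920+1/4·(-8.179607)≈-5.797445; next y=1/10·7.392383+1/2·(-5.797445)≈-2.159484
n=6: y≈-2.159484, sp=3, e=sp−y≈5.159484; I≈5.479404, D=e−e_prev≈9.551867; u=1·5.159484+2·5.479404+1/4·9.551867≈18.506259; next y=1/10·(-2.159484)+1/2·18.506259≈9.037181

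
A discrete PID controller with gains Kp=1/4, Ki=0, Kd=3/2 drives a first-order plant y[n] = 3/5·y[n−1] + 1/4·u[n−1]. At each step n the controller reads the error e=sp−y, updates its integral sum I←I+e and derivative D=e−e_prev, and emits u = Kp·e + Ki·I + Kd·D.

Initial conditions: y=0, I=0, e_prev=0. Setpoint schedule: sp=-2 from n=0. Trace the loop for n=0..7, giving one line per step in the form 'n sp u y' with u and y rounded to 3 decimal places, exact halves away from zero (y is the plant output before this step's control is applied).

(exact arithmetic carried between steps; '≈' marks a value shown rounded to 6 d.p. or computed from one; I and e_prev carry over from the previous line; the table rounds u and y to 3 d.p., halves away from zero)
n=0: y=0, sp=-2, e=sp−y=-2; I=-2, D=e−e_prev=-2; u=1/4·(-2)+0·(-2)+3/2·(-2)=-3.5; next y=3/5·0+1/4·(-3.5)=-0.875
n=1: y=-0.875, sp=-2, e=sp−y=-1.125; I=-3.125, D=e−e_prev=0.875; u=1/4·(-1.125)+0·(-3.125)+3/2·0.875=1.03125; next y=3/5·(-0.875)+1/4·1.03125≈-0.267188
n=2: y≈-0.267188, sp=-2, e=sp−y≈-1.732813; I≈-4.857813, D=e−e_prev≈-0.607813; u=1/4·(-1.732813)+0·(-4.857813)+3/2·(-0.607813)≈-1.344922; next y=3/5·(-0.267188)+1/4·(-1.344922)≈-0.496543
n=3: y≈-0.496543, sp=-2, e=sp−y≈-1.503457; I≈-6.361270, D=e−e_prev≈0.229355; u=1/4·(-1.503457)+0·(-6.361270)+3/2·0.229355≈-0.031831; next y=3/5·(-0.496543)+1/4·(-0.031831)≈-0.305884
n=4: y≈-0.305884, sp=-2, e=sp−y≈-1.694116; I≈-8.055386, D=e−e_prev≈-0.190659; u=1/4·(-1.694116)+0·(-8.055386)+3/2·(-0.190659)≈-0.709518; next y=3/5·(-0.305884)+1/4·(-0.709518)≈-0.360910
n=5: y≈-0.360910, sp=-2, e=sp−y≈-1.639090; I≈-9.694476, D=e−e_prev≈0.055026; u=1/4·(-1.639090)+0·(-9.694476)+3/2·0.055026≈-0.327233; next y=3/5·(-0.360910)+1/4·(-0.327233)≈-0.298354
n=6: y≈-0.298354, sp=-2, e=sp−y≈-1.701646; I≈-11.396122, D=e−e_prev≈-0.062556; u=1/4·(-1.701646)+0·(-11.396122)+3/2·(-0.062556)≈-0.519245; next y=3/5·(-0.298354)+1/4·(-0.519245)≈-0.308824
n=7: y≈-0.308824, sp=-2, e=sp−y≈-1.691176; I≈-13.087298, D=e−e_prev≈0.010470; u=1/4·(-1.691176)+0·(-13.087298)+3/2·0.010470≈-0.407090; next y=3/5·(-0.308824)+1/4·(-0.407090)≈-0.287067

0 -2 -3.500 0.000
1 -2 1.031 -0.875
2 -2 -1.345 -0.267
3 -2 -0.032 -0.497
4 -2 -0.710 -0.306
5 -2 -0.327 -0.361
6 -2 -0.519 -0.298
7 -2 -0.407 -0.309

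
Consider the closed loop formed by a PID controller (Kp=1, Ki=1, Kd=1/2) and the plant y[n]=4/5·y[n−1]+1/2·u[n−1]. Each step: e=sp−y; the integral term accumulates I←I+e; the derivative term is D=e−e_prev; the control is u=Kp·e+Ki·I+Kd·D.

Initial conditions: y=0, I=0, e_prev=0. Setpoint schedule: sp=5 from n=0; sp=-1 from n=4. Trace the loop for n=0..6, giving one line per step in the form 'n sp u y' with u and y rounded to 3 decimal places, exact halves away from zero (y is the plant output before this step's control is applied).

(exact arithmetic carried between steps; '≈' marks a value shown rounded to 6 d.p. or computed from one; I and e_prev carry over from the previous line; the table rounds u and y to 3 d.p., halves away from zero)
n=0: y=0, sp=5, e=sp−y=5; I=5, D=e−e_prev=5; u=1·5+1·5+1/2·5=12.5; next y=4/5·0+1/2·12.5=6.25
n=1: y=6.25, sp=5, e=sp−y=-1.25; I=3.75, D=e−e_prev=-6.25; u=1·(-1.25)+1·3.75+1/2·(-6.25)=-0.625; next y=4/5·6.25+1/2·(-0.625)=4.6875
n=2: y=4.6875, sp=5, e=sp−y=0.3125; I=4.0625, D=e−e_prev=1.5625; u=1·0.3125+1·4.0625+1/2·1.5625=5.15625; next y=4/5·4.6875+1/2·5.15625=6.328125
n=3: y=6.328125, sp=5, e=sp−y=-1.328125; I=2.734375, D=e−e_prev=-1.640625; u=1·(-1.328125)+1·2.734375+1/2·(-1.640625)≈0.585938; next y=4/5·6.328125+1/2·0.585938≈5.355469
n=4: y≈5.355469, sp=-1, e=sp−y≈-6.355469; I≈-3.621094, D=e−e_prev≈-5.027344; u=1·(-6.355469)+1·(-3.621094)+1/2·(-5.027344)≈-12.490234; next y=4/5·5.355469+1/2·(-12.490234)≈-1.960742
n=5: y≈-1.960742, sp=-1, e=sp−y≈0.960742; I≈-2.660352, D=e−e_prev≈7.316211; u=1·0.960742+1·(-2.660352)+1/2·7.316211≈1.958496; next y=4/5·(-1.960742)+1/2·1.958496≈-0.589346
n=6: y≈-0.589346, sp=-1, e=sp−y≈-0.410654; I≈-3.071006, D=e−e_prev≈-1.371396; u=1·(-0.410654)+1·(-3.071006)+1/2·(-1.371396)≈-4.167358; next y=4/5·(-0.589346)+1/2·(-4.167358)≈-2.555156

0 5 12.500 0.000
1 5 -0.625 6.250
2 5 5.156 4.688
3 5 0.586 6.328
4 -1 -12.490 5.355
5 -1 1.958 -1.961
6 -1 -4.167 -0.589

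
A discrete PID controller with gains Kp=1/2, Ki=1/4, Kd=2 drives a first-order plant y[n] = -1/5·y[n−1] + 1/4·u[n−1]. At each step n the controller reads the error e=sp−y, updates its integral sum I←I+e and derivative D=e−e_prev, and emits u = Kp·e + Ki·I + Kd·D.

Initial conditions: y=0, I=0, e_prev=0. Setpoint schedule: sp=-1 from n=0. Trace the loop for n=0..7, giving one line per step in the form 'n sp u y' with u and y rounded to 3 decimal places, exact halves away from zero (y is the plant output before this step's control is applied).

0 -1 -2.750 0.000
1 -1 0.891 -0.688
2 -1 -3.444 0.360
3 -1 1.868 -0.933
4 -1 -5.098 0.654
5 -1 3.323 -1.405
6 -1 -7.615 1.112
7 -1 5.795 -2.126

(exact arithmetic carried between steps; '≈' marks a value shown rounded to 6 d.p. or computed from one; I and e_prev carry over from the previous line; the table rounds u and y to 3 d.p., halves away from zero)
n=0: y=0, sp=-1, e=sp−y=-1; I=-1, D=e−e_prev=-1; u=1/2·(-1)+1/4·(-1)+2·(-1)=-2.75; next y=-1/5·0+1/4·(-2.75)=-0.6875
n=1: y=-0.6875, sp=-1, e=sp−y=-0.3125; I=-1.3125, D=e−e_prev=0.6875; u=1/2·(-0.3125)+1/4·(-1.3125)+2·0.6875=0.890625; next y=-1/5·(-0.6875)+1/4·0.890625≈0.360156
n=2: y≈0.360156, sp=-1, e=sp−y≈-1.360156; I≈-2.672656, D=e−e_prev≈-1.047656; u=1/2·(-1.360156)+1/4·(-2.672656)+2·(-1.047656)≈-3.443555; next y=-1/5·0.360156+1/4·(-3.443555)≈-0.932920
n=3: y≈-0.932920, sp=-1, e=sp−y≈-0.067080; I≈-2.739736, D=e−e_prev≈1.293076; u=1/2·(-0.067080)+1/4·(-2.739736)+2·1.293076≈1.867678; next y=-1/5·(-0.932920)+1/4·1.867678≈0.653504
n=4: y≈0.653504, sp=-1, e=sp−y≈-1.653504; I≈-4.393240, D=e−e_prev≈-1.586423; u=1/2·(-1.653504)+1/4·(-4.393240)+2·(-1.586423)≈-5.097909; next y=-1/5·0.653504+1/4·(-5.097909)≈-1.405178
n=5: y≈-1.405178, sp=-1, e=sp−y≈0.405178; I≈-3.988062, D=e−e_prev≈2.058681; u=1/2·0.405178+1/4·(-3.988062)+2·2.058681≈3.322936; next y=-1/5·(-1.405178)+1/4·3.322936≈1.111770
n=6: y≈1.111770, sp=-1, e=sp−y≈-2.111770; I≈-6.099832, D=e−e_prev≈-2.516948; u=1/2·(-2.111770)+1/4·(-6.099832)+2·(-2.516948)≈-7.614738; next y=-1/5·1.111770+1/4·(-7.614738)≈-2.126038
n=7: y≈-2.126038, sp=-1, e=sp−y≈1.126038; I≈-4.973793, D=e−e_prev≈3.237808; u=1/2·1.126038+1/4·(-4.973793)+2·3.237808≈5.795187; next y=-1/5·(-2.126038)+1/4·5.795187≈1.874004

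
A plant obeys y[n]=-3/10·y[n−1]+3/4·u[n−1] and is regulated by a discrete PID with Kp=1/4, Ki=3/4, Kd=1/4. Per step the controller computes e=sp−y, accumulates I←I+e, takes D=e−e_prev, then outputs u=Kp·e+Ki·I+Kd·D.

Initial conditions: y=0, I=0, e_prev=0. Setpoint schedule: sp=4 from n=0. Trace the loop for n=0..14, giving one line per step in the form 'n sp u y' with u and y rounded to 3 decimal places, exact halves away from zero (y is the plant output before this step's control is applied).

0 4 5.000 0.000
1 4 2.313 3.750
2 4 7.363 0.609
3 4 3.208 5.340
4 4 9.055 0.804
5 4 3.136 6.550
6 4 10.364 0.387
7 4 2.445 7.657
8 4 11.670 -0.463
9 4 1.294 8.891
10 4 13.200 -1.697
11 4 -0.307 10.409
12 4 15.115 -3.353
13 4 -2.429 12.342
14 4 17.571 -5.524

(exact arithmetic carried between steps; '≈' marks a value shown rounded to 6 d.p. or computed from one; I and e_prev carry over from the previous line; the table rounds u and y to 3 d.p., halves away from zero)
n=0: y=0, sp=4, e=sp−y=4; I=4, D=e−e_prev=4; u=1/4·4+3/4·4+1/4·4=5; next y=-3/10·0+3/4·5=3.75
n=1: y=3.75, sp=4, e=sp−y=0.25; I=4.25, D=e−e_prev=-3.75; u=1/4·0.25+3/4·4.25+1/4·(-3.75)=2.3125; next y=-3/10·3.75+3/4·2.3125=0.609375
n=2: y=0.609375, sp=4, e=sp−y=3.390625; I=7.640625, D=e−e_prev=3.140625; u=1/4·3.390625+3/4·7.640625+1/4·3.140625≈7.363281; next y=-3/10·0.609375+3/4·7.363281≈5.339648
n=3: y≈5.339648, sp=4, e=sp−y≈-1.339648; I≈6.300977, D=e−e_prev≈-4.730273; u=1/4·(-1.339648)+3/4·6.300977+1/4·(-4.730273)≈3.208252; next y=-3/10·5.339648+3/4·3.208252≈0.804294
n=4: y≈0.804294, sp=4, e=sp−y≈3.195706; I≈9.496682, D=e−e_prev≈4.535354; u=1/4·3.195706+3/4·9.496682+1/4·4.535354≈9.055276; next y=-3/10·0.804294+3/4·9.055276≈6.550169
n=5: y≈6.550169, sp=4, e=sp−y≈-2.550169; I≈6.946513, D=e−e_prev≈-5.745875; u=1/4·(-2.550169)+3/4·6.946513+1/4·(-5.745875)≈3.135874; next y=-3/10·6.550169+3/4·3.135874≈0.386855
n=6: y≈0.386855, sp=4, e=sp−y≈3.613145; I≈10.559658, D=e−e_prev≈6.163314; u=1/4·3.613145+3/4·10.559658+1/4·6.163314≈10.363859; next y=-3/10·0.386855+3/4·10.363859≈7.656838
n=7: y≈7.656838, sp=4, e=sp−y≈-3.656838; I≈6.902821, D=e−e_prev≈-7.269983; u=1/4·(-3.656838)+3/4·6.902821+1/4·(-7.269983)≈2.445410; next y=-3/10·7.656838+3/4·2.445410≈-0.462993
n=8: y≈-0.462993, sp=4, e=sp−y≈4.462993; I≈11.365814, D=e−e_prev≈8.119831; u=1/4·4.462993+3/4·11.365814+1/4·8.119831≈11.670067; next y=-3/10·(-0.462993)+3/4·11.670067≈8.891448
n=9: y≈8.891448, sp=4, e=sp−y≈-4.891448; I≈6.474366, D=e−e_prev≈-9.354442; u=1/4·(-4.891448)+3/4·6.474366+1/4·(-9.354442)≈1.294302; next y=-3/10·8.891448+3/4·1.294302≈-1.696708
n=10: y≈-1.696708, sp=4, e=sp−y≈5.696708; I≈12.171074, D=e−e_prev≈10.588156; u=1/4·5.696708+3/4·12.171074+1/4·10.588156≈13.199521; next y=-3/10·(-1.696708)+3/4·13.199521≈10.408653
n=11: y≈10.408653, sp=4, e=sp−y≈-6.408653; I≈5.762421, D=e−e_prev≈-12.105361; u=1/4·(-6.408653)+3/4·5.762421+1/4·(-12.105361)≈-0.306688; next y=-3/10·10.408653+3/4·(-0.306688)≈-3.352612
n=12: y≈-3.352612, sp=4, e=sp−y≈7.352612; I≈13.115033, D=e−e_prev≈13.761266; u=1/4·7.352612+3/4·13.115033+1/4·13.761266≈15.114744; next y=-3/10·(-3.352612)+3/4·15.114744≈12.341842
n=13: y≈12.341842, sp=4, e=sp−y≈-8.341842; I≈4.773191, D=e−e_prev≈-15.694454; u=1/4·(-8.341842)+3/4·4.773191+1/4·(-15.694454)≈-2.429181; next y=-3/10·12.341842+3/4·(-2.429181)≈-5.524438
n=14: y≈-5.524438, sp=4, e=sp−y≈9.524438; I≈14.297629, D=e−e_prev≈17.866280; u=1/4·9.524438+3/4·14.297629+1/4·17.866280≈17.570901; next y=-3/10·(-5.524438)+3/4·17.570901≈14.835507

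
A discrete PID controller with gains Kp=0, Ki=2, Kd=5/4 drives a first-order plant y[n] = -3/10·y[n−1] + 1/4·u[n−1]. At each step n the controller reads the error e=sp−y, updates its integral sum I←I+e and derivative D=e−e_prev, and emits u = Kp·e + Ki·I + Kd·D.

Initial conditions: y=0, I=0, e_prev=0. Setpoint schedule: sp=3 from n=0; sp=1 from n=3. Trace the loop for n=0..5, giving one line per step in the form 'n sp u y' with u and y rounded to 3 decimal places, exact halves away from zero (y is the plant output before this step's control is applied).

(exact arithmetic carried between steps; '≈' marks a value shown rounded to 6 d.p. or computed from one; I and e_prev carry over from the previous line; the table rounds u and y to 3 d.p., halves away from zero)
n=0: y=0, sp=3, e=sp−y=3; I=3, D=e−e_prev=3; u=0·3+2·3+5/4·3=9.75; next y=-3/10·0+1/4·9.75=2.4375
n=1: y=2.4375, sp=3, e=sp−y=0.5625; I=3.5625, D=e−e_prev=-2.4375; u=0·0.5625+2·3.5625+5/4·(-2.4375)=4.078125; next y=-3/10·2.4375+1/4·4.078125≈0.288281
n=2: y≈0.288281, sp=3, e=sp−y≈2.711719; I≈6.274219, D=e−e_prev≈2.149219; u=0·2.711719+2·6.274219+5/4·2.149219≈15.234961; next y=-3/10·0.288281+1/4·15.234961≈3.722256
n=3: y≈3.722256, sp=1, e=sp−y≈-2.722256; I≈3.551963, D=e−e_prev≈-5.433975; u=0·(-2.722256)+2·3.551963+5/4·(-5.433975)≈0.311458; next y=-3/10·3.722256+1/4·0.311458≈-1.038812
n=4: y≈-1.038812, sp=1, e=sp−y≈2.038812; I≈5.590775, D=e−e_prev≈4.761068; u=0·2.038812+2·5.590775+5/4·4.761068≈17.132886; next y=-3/10·(-1.038812)+1/4·17.132886≈4.594865
n=5: y≈4.594865, sp=1, e=sp−y≈-3.594865; I≈1.995910, D=e−e_prev≈-5.633678; u=0·(-3.594865)+2·1.995910+5/4·(-5.633678)≈-3.050277; next y=-3/10·4.594865+1/4·(-3.050277)≈-2.141029

0 3 9.750 0.000
1 3 4.078 2.438
2 3 15.235 0.288
3 1 0.311 3.722
4 1 17.133 -1.039
5 1 -3.050 4.595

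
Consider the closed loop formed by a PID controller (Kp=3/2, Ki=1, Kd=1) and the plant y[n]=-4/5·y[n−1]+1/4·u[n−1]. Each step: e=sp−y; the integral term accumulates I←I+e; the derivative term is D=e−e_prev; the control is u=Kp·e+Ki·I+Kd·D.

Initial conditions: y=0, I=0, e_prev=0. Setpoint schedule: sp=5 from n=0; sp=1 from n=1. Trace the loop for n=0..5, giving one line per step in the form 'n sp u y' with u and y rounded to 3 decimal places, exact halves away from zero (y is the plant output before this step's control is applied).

0 5 17.500 0.000
1 1 -11.813 4.375
2 1 31.086 -6.453
3 1 -40.144 12.934
4 1 83.919 -20.383
5 1 -129.858 37.286

(exact arithmetic carried between steps; '≈' marks a value shown rounded to 6 d.p. or computed from one; I and e_prev carry over from the previous line; the table rounds u and y to 3 d.p., halves away from zero)
n=0: y=0, sp=5, e=sp−y=5; I=5, D=e−e_prev=5; u=3/2·5+1·5+1·5=17.5; next y=-4/5·0+1/4·17.5=4.375
n=1: y=4.375, sp=1, e=sp−y=-3.375; I=1.625, D=e−e_prev=-8.375; u=3/2·(-3.375)+1·1.625+1·(-8.375)=-11.8125; next y=-4/5·4.375+1/4·(-11.8125)=-6.453125
n=2: y=-6.453125, sp=1, e=sp−y=7.453125; I=9.078125, D=e−e_prev=10.828125; u=3/2·7.453125+1·9.078125+1·10.828125≈31.085938; next y=-4/5·(-6.453125)+1/4·31.085938≈12.933984
n=3: y≈12.933984, sp=1, e=sp−y≈-11.933984; I≈-2.855859, D=e−e_prev≈-19.387109; u=3/2·(-11.933984)+1·(-2.855859)+1·(-19.387109)≈-40.143945; next y=-4/5·12.933984+1/4·(-40.143945)≈-20.383174
n=4: y≈-20.383174, sp=1, e=sp−y≈21.383174; I≈18.527314, D=e−e_prev≈33.317158; u=3/2·21.383174+1·18.527314+1·33.317158≈83.919233; next y=-4/5·(-20.383174)+1/4·83.919233≈37.286347
n=5: y≈37.286347, sp=1, e=sp−y≈-36.286347; I≈-17.759033, D=e−e_prev≈-57.669521; u=3/2·(-36.286347)+1·(-17.759033)+1·(-57.669521)≈-129.858075; next y=-4/5·37.286347+1/4·(-129.858075)≈-62.293597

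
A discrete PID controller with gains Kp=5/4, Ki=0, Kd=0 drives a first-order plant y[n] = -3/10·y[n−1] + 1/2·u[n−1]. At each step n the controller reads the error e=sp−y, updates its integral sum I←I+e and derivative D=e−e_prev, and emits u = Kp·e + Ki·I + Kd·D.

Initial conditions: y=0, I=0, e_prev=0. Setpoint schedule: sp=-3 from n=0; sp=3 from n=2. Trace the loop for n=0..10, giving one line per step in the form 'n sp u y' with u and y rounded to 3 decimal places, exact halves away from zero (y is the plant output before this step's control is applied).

0 -3 -3.750 0.000
1 -3 -1.406 -1.875
2 3 3.926 -0.141
3 3 1.244 2.005
4 3 3.725 0.020
5 3 1.430 1.856
6 3 3.553 0.158
7 3 1.589 1.729
8 3 3.405 0.276
9 3 1.725 1.620
10 3 3.279 0.377

(exact arithmetic carried between steps; '≈' marks a value shown rounded to 6 d.p. or computed from one; I and e_prev carry over from the previous line; the table rounds u and y to 3 d.p., halves away from zero)
n=0: y=0, sp=-3, e=sp−y=-3; I=-3, D=e−e_prev=-3; u=5/4·(-3)+0·(-3)+0·(-3)=-3.75; next y=-3/10·0+1/2·(-3.75)=-1.875
n=1: y=-1.875, sp=-3, e=sp−y=-1.125; I=-4.125, D=e−e_prev=1.875; u=5/4·(-1.125)+0·(-4.125)+0·1.875=-1.40625; next y=-3/10·(-1.875)+1/2·(-1.40625)=-0.140625
n=2: y=-0.140625, sp=3, e=sp−y=3.140625; I=-0.984375, D=e−e_prev=4.265625; u=5/4·3.140625+0·(-0.984375)+0·4.265625≈3.925781; next y=-3/10·(-0.140625)+1/2·3.925781≈2.005078
n=3: y≈2.005078, sp=3, e=sp−y≈0.994922; I≈0.010547, D=e−e_prev≈-2.145703; u=5/4·0.994922+0·0.010547+0·(-2.145703)≈1.243652; next y=-3/10·2.005078+1/2·1.243652≈0.020303
n=4: y≈0.020303, sp=3, e=sp−y≈2.979697; I≈2.990244, D=e−e_prev≈1.984775; u=5/4·2.979697+0·2.990244+0·1.984775≈3.724622; next y=-3/10·0.020303+1/2·3.724622≈1.856220
n=5: y≈1.856220, sp=3, e=sp−y≈1.143780; I≈4.134024, D=e−e_prev≈-1.835917; u=5/4·1.143780+0·4.134024+0·(-1.835917)≈1.429725; next y=-3/10·1.856220+1/2·1.429725≈0.157997
n=6: y≈0.157997, sp=3, e=sp−y≈2.842003; I≈6.976028, D=e−e_prev≈1.698223; u=5/4·2.842003+0·6.976028+0·1.698223≈3.552504; next y=-3/10·0.157997+1/2·3.552504≈1.728853
n=7: y≈1.728853, sp=3, e=sp−y≈1.271147; I≈8.247174, D=e−e_prev≈-1.570857; u=5/4·1.271147+0·8.247174+0·(-1.570857)≈1.588933; next y=-3/10·1.728853+1/2·1.588933≈0.275811
n=8: y≈0.275811, sp=3, e=sp−y≈2.724189; I≈10.971364, D=e−e_prev≈1.453042; u=5/4·2.724189+0·10.971364+0·1.453042≈3.405237; next y=-3/10·0.275811+1/2·3.405237≈1.619875
n=9: y≈1.619875, sp=3, e=sp−y≈1.380125; I≈12.351489, D=e−e_prev≈-1.344064; u=5/4·1.380125+0·12.351489+0·(-1.344064)≈1.725156; next y=-3/10·1.619875+1/2·1.725156≈0.376616
n=10: y≈0.376616, sp=3, e=sp−y≈2.623384; I≈14.974873, D=e−e_prev≈1.243259; u=5/4·2.623384+0·14.974873+0·1.243259≈3.279231; next y=-3/10·0.376616+1/2·3.279231≈1.526631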